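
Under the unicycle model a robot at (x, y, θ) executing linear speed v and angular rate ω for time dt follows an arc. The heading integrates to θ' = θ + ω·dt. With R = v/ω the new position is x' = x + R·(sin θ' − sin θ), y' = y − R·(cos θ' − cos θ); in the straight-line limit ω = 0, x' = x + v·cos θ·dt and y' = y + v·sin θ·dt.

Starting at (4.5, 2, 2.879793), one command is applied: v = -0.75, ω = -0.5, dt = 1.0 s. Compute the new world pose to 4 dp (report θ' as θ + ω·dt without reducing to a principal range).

θ' = 2.8798 + -0.5·1.0 = 2.3798
R = v/ω = -0.75/-0.5 = 1.5000
x' = 4.5 + 1.5000·(sin 2.3798 − sin 2.8798) = 5.1471
y' = 2 − 1.5000·(cos 2.3798 − cos 2.8798) = 1.6365

(5.1471, 1.6365, 2.3798)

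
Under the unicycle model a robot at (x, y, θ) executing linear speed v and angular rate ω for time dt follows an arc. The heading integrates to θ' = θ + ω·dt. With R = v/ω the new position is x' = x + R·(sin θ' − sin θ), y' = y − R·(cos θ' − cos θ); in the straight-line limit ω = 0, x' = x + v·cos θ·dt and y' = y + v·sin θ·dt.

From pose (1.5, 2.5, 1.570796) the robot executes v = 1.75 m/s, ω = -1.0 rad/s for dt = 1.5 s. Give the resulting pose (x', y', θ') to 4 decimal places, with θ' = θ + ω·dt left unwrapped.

θ' = 1.5708 + -1.0·1.5 = 0.0708
R = v/ω = 1.75/-1.0 = -1.7500
x' = 1.5 + -1.7500·(sin 0.0708 − sin 1.5708) = 3.1262
y' = 2.5 − -1.7500·(cos 0.0708 − cos 1.5708) = 4.2456

(3.1262, 4.2456, 0.0708)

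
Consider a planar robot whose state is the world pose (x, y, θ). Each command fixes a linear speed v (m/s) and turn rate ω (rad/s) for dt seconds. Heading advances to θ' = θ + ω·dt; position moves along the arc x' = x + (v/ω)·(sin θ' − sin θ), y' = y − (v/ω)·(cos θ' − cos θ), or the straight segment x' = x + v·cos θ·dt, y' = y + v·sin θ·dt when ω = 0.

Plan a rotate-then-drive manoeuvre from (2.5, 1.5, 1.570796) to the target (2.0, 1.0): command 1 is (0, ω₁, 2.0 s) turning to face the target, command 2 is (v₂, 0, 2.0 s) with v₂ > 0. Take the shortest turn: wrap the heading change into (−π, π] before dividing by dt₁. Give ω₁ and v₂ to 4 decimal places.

ω₁ = 1.1781, v₂ = 0.3536

heading to target = atan2(1−1.5, 2−2.5) = -2.3562
Δθ = wrap(-2.3562 − 1.5708) = 2.3562; ω₁ = Δθ/dt₁ = 1.1781
distance = √((2−2.5)² + (1−1.5)²) = 0.7071; v₂ = distance/dt₂ = 0.3536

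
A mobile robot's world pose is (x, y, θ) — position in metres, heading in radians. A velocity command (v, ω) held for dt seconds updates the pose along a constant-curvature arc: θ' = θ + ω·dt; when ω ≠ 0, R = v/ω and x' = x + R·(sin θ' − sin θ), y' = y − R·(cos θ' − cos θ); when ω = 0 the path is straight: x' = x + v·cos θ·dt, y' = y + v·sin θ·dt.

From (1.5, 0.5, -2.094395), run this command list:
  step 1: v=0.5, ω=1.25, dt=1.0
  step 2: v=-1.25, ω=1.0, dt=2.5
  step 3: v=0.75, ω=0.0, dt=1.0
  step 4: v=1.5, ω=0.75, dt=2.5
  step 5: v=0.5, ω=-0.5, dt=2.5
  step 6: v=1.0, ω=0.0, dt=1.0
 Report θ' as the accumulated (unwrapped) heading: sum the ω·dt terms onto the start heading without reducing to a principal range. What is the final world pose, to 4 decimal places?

step 1: θ'=-0.8444 (R=0.4000) → pose (1.5474, 0.0343, -0.8444)
step 2: θ'=1.6556 (R=-1.2500) → pose (-0.6326, -0.9018, 1.6556)
step 3: θ'=1.6556 (straight) → pose (-0.6961, -0.1545, 1.6556)
step 4: θ'=3.5306 (R=2.0000) → pose (-3.4475, 1.5267, 3.5306)
step 5: θ'=2.2806 (R=-1.0000) → pose (-4.5852, 1.8003, 2.2806)
step 6: θ'=2.2806 (straight) → pose (-5.2369, 2.5588, 2.2806)

(-5.2369, 2.5588, 2.2806)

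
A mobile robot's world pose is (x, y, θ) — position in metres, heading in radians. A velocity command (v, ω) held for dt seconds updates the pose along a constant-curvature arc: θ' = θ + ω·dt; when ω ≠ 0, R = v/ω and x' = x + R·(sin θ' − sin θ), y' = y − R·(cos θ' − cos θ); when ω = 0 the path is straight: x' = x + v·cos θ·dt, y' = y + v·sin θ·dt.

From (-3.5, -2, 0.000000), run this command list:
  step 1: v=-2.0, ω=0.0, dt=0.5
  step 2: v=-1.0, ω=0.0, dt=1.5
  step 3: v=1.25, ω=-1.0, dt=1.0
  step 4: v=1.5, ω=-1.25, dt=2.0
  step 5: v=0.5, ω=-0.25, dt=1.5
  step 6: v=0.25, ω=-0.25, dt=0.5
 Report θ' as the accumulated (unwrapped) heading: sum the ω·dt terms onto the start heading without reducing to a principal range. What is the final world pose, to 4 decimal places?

(-7.1035, -3.8704, -4.0000)

step 1: θ'=0.0000 (straight) → pose (-4.5000, -2.0000, 0.0000)
step 2: θ'=0.0000 (straight) → pose (-6.0000, -2.0000, 0.0000)
step 3: θ'=-1.0000 (R=-1.2500) → pose (-4.9482, -2.5746, -1.0000)
step 4: θ'=-3.5000 (R=-1.2000) → pose (-6.3789, -4.3467, -3.5000)
step 5: θ'=-3.8750 (R=-2.0000) → pose (-7.0161, -3.9596, -3.8750)
step 6: θ'=-4.0000 (R=-1.0000) → pose (-7.1035, -3.8704, -4.0000)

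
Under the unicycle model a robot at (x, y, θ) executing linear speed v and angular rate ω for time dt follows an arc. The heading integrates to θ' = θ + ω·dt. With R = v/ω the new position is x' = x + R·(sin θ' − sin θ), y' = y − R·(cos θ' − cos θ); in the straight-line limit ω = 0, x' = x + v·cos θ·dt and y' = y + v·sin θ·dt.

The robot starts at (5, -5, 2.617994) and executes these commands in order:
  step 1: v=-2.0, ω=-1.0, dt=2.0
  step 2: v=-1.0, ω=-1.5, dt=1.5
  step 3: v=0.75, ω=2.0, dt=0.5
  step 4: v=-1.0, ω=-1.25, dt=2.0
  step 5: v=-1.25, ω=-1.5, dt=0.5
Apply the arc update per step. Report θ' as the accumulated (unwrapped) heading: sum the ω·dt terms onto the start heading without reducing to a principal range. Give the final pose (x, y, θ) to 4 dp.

(5.2950, -6.8762, -3.8820)

step 1: θ'=0.6180 (R=2.0000) → pose (5.1588, -8.3621, 0.6180)
step 2: θ'=-1.6320 (R=0.6667) → pose (4.1071, -7.7780, -1.6320)
step 3: θ'=-0.6320 (R=0.3750) → pose (4.2599, -8.1035, -0.6320)
step 4: θ'=-3.1320 (R=0.8000) → pose (4.7248, -6.6581, -3.1320)
step 5: θ'=-3.8820 (R=0.8333) → pose (5.2950, -6.8762, -3.8820)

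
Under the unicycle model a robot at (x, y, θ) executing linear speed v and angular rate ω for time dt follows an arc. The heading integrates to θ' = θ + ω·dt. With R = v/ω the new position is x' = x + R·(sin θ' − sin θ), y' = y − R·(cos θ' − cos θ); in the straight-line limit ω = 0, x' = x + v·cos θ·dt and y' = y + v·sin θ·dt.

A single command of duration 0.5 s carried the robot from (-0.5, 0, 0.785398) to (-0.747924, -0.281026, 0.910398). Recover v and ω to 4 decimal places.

v = -0.7500, ω = 0.2500

Δθ = 0.910398 − 0.785398 = 0.125000
ω = Δθ/dt = 0.125000/0.5 = 0.2500
R = −Δy/(cos θ' − cos θ) = -3.0000
v = R·ω = -3.0000·0.2500 = -0.7500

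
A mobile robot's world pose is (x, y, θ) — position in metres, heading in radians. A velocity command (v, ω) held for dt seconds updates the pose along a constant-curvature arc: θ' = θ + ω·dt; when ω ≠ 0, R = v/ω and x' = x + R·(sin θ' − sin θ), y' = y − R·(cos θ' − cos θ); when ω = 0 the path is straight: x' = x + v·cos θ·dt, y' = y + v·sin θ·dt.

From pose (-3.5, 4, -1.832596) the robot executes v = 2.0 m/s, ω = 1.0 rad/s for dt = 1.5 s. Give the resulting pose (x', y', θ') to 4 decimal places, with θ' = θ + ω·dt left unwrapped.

(-2.2211, 1.5920, -0.3326)

θ' = -1.8326 + 1.0·1.5 = -0.3326
R = v/ω = 2.0/1.0 = 2.0000
x' = -3.5 + 2.0000·(sin -0.3326 − sin -1.8326) = -2.2211
y' = 4 − 2.0000·(cos -0.3326 − cos -1.8326) = 1.5920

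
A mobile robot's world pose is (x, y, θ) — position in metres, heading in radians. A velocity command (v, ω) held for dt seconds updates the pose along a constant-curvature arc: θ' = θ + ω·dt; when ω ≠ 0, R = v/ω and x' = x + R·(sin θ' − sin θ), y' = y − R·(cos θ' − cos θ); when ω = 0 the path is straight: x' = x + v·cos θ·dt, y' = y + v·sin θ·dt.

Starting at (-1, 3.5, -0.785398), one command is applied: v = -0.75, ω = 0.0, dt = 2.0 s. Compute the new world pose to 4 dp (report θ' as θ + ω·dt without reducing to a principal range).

θ' = -0.7854 + 0.0·2.0 = -0.7854
ω = 0 → straight: x' = -1 + -0.75·cos(-0.7854)·2.0 = -2.0607
y' = 3.5 + -0.75·sin(-0.7854)·2.0 = 4.5607

(-2.0607, 4.5607, -0.7854)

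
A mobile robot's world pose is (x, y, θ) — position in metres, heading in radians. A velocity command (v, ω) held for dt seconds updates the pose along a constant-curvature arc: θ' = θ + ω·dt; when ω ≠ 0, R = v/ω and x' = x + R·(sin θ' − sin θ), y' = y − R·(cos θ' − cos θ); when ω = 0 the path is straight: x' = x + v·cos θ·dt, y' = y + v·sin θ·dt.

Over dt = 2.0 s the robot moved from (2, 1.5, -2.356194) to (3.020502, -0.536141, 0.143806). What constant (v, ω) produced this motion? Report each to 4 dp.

v = 1.5000, ω = 1.2500

Δθ = 0.143806 − -2.356194 = 2.500000
ω = Δθ/dt = 2.500000/2.0 = 1.2500
R = −Δy/(cos θ' − cos θ) = 1.2000
v = R·ω = 1.2000·1.2500 = 1.5000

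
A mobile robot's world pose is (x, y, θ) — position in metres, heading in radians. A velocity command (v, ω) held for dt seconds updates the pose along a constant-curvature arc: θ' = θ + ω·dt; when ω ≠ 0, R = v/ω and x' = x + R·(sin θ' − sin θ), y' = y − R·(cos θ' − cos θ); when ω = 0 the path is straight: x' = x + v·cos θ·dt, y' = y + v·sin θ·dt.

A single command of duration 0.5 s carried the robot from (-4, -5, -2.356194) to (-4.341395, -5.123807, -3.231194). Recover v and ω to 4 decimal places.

Δθ = -3.231194 − -2.356194 = -0.875000
ω = Δθ/dt = -0.875000/0.5 = -1.7500
R = Δx/(sin θ' − sin θ) = -0.4286
v = R·ω = -0.4286·-1.7500 = 0.7500

v = 0.7500, ω = -1.7500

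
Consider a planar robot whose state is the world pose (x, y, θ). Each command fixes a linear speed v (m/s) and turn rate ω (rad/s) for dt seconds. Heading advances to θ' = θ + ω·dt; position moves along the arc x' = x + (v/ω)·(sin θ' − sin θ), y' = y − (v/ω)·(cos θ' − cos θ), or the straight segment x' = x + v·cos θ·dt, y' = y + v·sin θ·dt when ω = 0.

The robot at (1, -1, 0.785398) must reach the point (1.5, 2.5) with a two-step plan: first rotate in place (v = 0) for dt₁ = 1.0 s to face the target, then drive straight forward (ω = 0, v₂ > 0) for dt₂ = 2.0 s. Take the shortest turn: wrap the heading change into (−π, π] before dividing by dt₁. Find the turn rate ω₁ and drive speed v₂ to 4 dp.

heading to target = atan2(2.5−-1, 1.5−1) = 1.4289
Δθ = wrap(1.4289 − 0.7854) = 0.6435; ω₁ = Δθ/dt₁ = 0.6435
distance = √((1.5−1)² + (2.5−-1)²) = 3.5355; v₂ = distance/dt₂ = 1.7678

ω₁ = 0.6435, v₂ = 1.7678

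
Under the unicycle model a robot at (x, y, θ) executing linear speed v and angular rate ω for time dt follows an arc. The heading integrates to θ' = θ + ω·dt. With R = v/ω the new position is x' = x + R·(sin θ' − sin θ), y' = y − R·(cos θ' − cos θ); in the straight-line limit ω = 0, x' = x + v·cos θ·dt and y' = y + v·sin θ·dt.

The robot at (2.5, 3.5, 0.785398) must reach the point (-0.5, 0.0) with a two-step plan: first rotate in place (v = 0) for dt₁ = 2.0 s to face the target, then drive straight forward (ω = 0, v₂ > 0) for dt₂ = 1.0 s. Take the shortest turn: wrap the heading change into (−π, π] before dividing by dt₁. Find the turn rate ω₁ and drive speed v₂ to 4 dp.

ω₁ = -1.5324, v₂ = 4.6098

heading to target = atan2(0−3.5, -0.5−2.5) = -2.2794
Δθ = wrap(-2.2794 − 0.7854) = -3.0648; ω₁ = Δθ/dt₁ = -1.5324
distance = √((-0.5−2.5)² + (0−3.5)²) = 4.6098; v₂ = distance/dt₂ = 4.6098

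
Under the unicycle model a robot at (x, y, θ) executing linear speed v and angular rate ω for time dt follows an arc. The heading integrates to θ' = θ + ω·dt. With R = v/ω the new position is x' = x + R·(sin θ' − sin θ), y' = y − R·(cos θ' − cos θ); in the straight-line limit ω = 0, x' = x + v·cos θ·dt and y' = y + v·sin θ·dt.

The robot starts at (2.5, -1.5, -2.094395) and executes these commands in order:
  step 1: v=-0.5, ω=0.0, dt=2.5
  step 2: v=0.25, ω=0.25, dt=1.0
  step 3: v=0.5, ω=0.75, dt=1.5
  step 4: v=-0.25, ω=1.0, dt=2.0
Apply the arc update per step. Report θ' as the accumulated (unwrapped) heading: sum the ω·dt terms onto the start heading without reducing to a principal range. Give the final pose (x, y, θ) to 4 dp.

(2.8265, -1.4454, 1.2806)

step 1: θ'=-2.0944 (straight) → pose (3.1250, -0.4175, -2.0944)
step 2: θ'=-1.8444 (R=1.0000) → pose (3.0282, -0.6473, -1.8444)
step 3: θ'=-0.7194 (R=0.6667) → pose (3.2308, -1.3289, -0.7194)
step 4: θ'=1.2806 (R=-0.2500) → pose (2.8265, -1.4454, 1.2806)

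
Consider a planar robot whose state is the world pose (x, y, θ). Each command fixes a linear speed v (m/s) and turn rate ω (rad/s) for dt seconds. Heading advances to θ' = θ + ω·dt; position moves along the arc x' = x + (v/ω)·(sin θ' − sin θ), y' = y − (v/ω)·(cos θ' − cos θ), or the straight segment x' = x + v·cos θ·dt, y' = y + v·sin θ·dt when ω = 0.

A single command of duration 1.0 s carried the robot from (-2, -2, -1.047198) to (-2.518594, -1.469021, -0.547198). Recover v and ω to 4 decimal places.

v = -0.7500, ω = 0.5000

Δθ = -0.547198 − -1.047198 = 0.500000
ω = Δθ/dt = 0.500000/1.0 = 0.5000
R = −Δy/(cos θ' − cos θ) = -1.5000
v = R·ω = -1.5000·0.5000 = -0.7500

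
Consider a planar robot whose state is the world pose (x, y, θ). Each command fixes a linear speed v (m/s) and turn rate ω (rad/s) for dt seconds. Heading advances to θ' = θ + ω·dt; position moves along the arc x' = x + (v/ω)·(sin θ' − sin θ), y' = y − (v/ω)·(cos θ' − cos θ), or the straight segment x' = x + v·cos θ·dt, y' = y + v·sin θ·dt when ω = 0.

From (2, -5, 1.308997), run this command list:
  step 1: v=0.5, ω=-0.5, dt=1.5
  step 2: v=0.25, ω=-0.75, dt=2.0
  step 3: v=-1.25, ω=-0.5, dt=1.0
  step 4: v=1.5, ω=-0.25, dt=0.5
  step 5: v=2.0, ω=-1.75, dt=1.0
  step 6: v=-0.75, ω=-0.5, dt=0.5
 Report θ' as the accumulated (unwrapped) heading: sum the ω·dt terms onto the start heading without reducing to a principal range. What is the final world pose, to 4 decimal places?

step 1: θ'=0.5590 (R=-1.0000) → pose (2.4356, -4.4110, 0.5590)
step 2: θ'=-0.9410 (R=-0.3333) → pose (2.8818, -4.4973, -0.9410)
step 3: θ'=-1.4410 (R=2.5000) → pose (2.4232, -3.3484, -1.4410)
step 4: θ'=-1.5660 (R=-6.0000) → pose (2.4736, -4.0962, -1.5660)
step 5: θ'=-3.3160 (R=-1.1429) → pose (1.1324, -5.2272, -3.3160)
step 6: θ'=-3.5660 (R=1.5000) → pose (1.4898, -5.3376, -3.5660)

(1.4898, -5.3376, -3.5660)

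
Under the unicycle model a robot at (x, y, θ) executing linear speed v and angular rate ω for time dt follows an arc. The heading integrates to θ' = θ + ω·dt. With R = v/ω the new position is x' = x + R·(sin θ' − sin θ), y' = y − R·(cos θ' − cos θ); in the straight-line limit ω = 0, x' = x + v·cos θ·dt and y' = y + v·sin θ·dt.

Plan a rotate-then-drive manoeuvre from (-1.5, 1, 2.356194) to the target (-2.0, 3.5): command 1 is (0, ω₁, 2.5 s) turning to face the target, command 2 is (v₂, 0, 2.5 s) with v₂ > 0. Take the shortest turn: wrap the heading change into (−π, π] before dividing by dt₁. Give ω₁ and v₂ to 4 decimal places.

ω₁ = -0.2352, v₂ = 1.0198

heading to target = atan2(3.5−1, -2−-1.5) = 1.7682
Δθ = wrap(1.7682 − 2.3562) = -0.5880; ω₁ = Δθ/dt₁ = -0.2352
distance = √((-2−-1.5)² + (3.5−1)²) = 2.5495; v₂ = distance/dt₂ = 1.0198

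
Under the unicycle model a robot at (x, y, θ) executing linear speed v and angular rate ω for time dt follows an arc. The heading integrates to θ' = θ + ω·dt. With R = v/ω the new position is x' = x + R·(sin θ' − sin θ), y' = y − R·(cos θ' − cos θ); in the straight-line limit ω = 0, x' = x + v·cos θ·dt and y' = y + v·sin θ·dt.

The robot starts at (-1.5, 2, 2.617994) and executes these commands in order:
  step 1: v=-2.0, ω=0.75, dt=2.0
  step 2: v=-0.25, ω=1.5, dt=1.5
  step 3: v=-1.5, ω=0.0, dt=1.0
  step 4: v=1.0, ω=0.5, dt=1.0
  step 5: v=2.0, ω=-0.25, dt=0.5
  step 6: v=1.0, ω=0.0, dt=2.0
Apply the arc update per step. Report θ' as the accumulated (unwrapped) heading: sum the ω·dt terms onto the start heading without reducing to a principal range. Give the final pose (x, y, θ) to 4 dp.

step 1: θ'=4.1180 (R=-2.6667) → pose (2.0426, 2.8160, 4.1180)
step 2: θ'=6.3680 (R=-0.1667) → pose (1.8904, 3.0754, 6.3680)
step 3: θ'=6.3680 (straight) → pose (0.3958, 2.9484, 6.3680)
step 4: θ'=6.8680 (R=2.0000) → pose (1.3305, 3.2736, 6.8680)
step 5: θ'=6.7430 (R=-8.0000) → pose (2.1966, 3.7721, 6.7430)
step 6: θ'=6.7430 (straight) → pose (3.9889, 4.6597, 6.7430)

(3.9889, 4.6597, 6.7430)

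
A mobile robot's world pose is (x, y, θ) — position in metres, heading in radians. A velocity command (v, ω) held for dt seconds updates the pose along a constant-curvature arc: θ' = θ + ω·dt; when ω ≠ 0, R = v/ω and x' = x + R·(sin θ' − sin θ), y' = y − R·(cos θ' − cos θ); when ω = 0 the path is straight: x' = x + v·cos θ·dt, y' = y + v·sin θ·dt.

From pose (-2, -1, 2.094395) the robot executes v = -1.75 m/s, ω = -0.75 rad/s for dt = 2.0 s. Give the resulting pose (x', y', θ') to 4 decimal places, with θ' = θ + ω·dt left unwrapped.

θ' = 2.0944 + -0.75·2.0 = 0.5944
R = v/ω = -1.75/-0.75 = 2.3333
x' = -2 + 2.3333·(sin 0.5944 − sin 2.0944) = -2.7140
y' = -1 − 2.3333·(cos 0.5944 − cos 2.0944) = -4.0998

(-2.7140, -4.0998, 0.5944)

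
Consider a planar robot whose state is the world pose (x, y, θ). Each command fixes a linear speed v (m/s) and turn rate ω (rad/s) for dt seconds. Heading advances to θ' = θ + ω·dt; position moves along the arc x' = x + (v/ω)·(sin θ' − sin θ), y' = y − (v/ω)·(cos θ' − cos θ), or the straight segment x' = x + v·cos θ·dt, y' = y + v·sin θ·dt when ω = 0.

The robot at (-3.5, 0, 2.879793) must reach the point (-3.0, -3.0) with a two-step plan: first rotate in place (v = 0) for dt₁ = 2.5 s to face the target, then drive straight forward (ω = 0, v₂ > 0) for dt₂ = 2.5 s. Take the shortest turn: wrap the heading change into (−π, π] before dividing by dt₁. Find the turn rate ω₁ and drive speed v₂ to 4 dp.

ω₁ = 0.7991, v₂ = 1.2166

heading to target = atan2(-3−0, -3−-3.5) = -1.4056
Δθ = wrap(-1.4056 − 2.8798) = 1.9977; ω₁ = Δθ/dt₁ = 0.7991
distance = √((-3−-3.5)² + (-3−0)²) = 3.0414; v₂ = distance/dt₂ = 1.2166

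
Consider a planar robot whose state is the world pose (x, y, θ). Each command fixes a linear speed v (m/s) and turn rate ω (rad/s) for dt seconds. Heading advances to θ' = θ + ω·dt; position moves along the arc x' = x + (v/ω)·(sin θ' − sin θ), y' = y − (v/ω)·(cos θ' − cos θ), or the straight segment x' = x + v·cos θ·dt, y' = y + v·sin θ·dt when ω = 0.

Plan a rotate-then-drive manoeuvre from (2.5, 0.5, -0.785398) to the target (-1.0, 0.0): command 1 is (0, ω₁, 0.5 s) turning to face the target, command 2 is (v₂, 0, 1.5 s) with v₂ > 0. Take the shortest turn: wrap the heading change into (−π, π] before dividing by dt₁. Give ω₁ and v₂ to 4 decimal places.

heading to target = atan2(0−0.5, -1−2.5) = -2.9997
Δθ = wrap(-2.9997 − -0.7854) = -2.2143; ω₁ = Δθ/dt₁ = -4.4286
distance = √((-1−2.5)² + (0−0.5)²) = 3.5355; v₂ = distance/dt₂ = 2.3570

ω₁ = -4.4286, v₂ = 2.3570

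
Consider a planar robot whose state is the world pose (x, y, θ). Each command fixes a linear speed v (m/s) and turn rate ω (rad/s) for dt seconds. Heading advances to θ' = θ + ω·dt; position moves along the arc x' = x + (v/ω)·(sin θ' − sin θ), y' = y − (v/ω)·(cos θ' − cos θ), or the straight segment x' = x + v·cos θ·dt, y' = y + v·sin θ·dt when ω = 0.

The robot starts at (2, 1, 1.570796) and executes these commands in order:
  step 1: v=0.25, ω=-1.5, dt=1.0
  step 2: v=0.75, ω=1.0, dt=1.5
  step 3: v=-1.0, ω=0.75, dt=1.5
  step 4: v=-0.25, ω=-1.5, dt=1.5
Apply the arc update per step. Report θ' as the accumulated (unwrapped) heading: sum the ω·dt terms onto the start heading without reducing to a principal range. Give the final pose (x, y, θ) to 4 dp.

step 1: θ'=0.0708 (R=-0.1667) → pose (2.1549, 1.1662, 0.0708)
step 2: θ'=1.5708 (R=0.7500) → pose (2.8518, 1.9144, 1.5708)
step 3: θ'=2.6958 (R=-1.3333) → pose (3.6103, 0.7113, 2.6958)
step 4: θ'=0.4458 (R=0.1667) → pose (3.6103, 0.4106, 0.4458)

(3.6103, 0.4106, 0.4458)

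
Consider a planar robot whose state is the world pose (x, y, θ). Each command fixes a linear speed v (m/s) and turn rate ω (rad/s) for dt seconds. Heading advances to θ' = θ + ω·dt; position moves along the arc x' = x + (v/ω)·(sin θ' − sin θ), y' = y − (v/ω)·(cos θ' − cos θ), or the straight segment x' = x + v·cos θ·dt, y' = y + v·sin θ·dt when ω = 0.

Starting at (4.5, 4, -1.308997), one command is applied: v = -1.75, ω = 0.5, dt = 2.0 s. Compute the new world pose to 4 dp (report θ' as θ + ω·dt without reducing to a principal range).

θ' = -1.3090 + 0.5·2.0 = -0.3090
R = v/ω = -1.75/0.5 = -3.5000
x' = 4.5 + -3.5000·(sin -0.3090 − sin -1.3090) = 2.1836
y' = 4 − -3.5000·(cos -0.3090 − cos -1.3090) = 6.4284

(2.1836, 6.4284, -0.3090)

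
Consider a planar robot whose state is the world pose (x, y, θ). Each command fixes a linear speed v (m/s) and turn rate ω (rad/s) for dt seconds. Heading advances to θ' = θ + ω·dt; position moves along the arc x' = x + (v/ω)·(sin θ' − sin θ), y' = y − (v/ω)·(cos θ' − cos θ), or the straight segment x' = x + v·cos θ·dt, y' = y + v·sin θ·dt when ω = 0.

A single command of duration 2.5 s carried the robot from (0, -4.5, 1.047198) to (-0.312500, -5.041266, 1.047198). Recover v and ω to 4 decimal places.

v = -0.2500, ω = 0.0000

Δθ = 1.047198 − 1.047198 = 0.000000
ω = Δθ/dt = 0.000000/2.5 = 0.0000
ω = 0 → v = (Δx·cos θ + Δy·sin θ)/dt = -0.2500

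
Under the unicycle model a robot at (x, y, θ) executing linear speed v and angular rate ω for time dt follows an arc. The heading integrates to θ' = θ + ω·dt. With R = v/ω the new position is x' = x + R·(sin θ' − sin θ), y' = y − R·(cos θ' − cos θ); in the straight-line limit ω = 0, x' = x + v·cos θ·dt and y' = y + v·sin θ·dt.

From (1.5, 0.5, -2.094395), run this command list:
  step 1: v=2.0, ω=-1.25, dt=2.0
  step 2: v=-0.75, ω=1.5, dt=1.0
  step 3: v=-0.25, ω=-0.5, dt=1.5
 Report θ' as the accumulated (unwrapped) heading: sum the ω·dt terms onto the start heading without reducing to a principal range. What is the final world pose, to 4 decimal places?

(-0.6076, 0.5531, -3.8444)

step 1: θ'=-4.5944 (R=-1.6000) → pose (-1.4745, 1.1116, -4.5944)
step 2: θ'=-3.0944 (R=-0.5000) → pose (-0.9544, 0.6711, -3.0944)
step 3: θ'=-3.8444 (R=0.5000) → pose (-0.6076, 0.5531, -3.8444)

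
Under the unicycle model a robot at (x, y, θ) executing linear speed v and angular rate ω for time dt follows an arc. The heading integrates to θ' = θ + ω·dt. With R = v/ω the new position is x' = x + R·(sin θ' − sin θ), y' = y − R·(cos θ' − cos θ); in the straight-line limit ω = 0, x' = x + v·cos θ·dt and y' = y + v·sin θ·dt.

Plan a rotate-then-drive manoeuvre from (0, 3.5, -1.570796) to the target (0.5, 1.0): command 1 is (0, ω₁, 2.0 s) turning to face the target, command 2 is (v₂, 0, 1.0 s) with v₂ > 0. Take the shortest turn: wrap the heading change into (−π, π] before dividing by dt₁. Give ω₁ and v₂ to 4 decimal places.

heading to target = atan2(1−3.5, 0.5−0) = -1.3734
Δθ = wrap(-1.3734 − -1.5708) = 0.1974; ω₁ = Δθ/dt₁ = 0.0987
distance = √((0.5−0)² + (1−3.5)²) = 2.5495; v₂ = distance/dt₂ = 2.5495

ω₁ = 0.0987, v₂ = 2.5495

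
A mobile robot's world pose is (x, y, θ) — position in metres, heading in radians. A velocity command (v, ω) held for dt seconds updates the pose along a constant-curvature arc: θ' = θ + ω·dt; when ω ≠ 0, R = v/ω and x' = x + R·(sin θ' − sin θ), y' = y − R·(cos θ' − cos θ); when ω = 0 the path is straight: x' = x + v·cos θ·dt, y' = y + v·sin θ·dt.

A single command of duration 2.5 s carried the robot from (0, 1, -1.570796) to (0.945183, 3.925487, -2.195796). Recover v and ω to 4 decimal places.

v = -1.2500, ω = -0.2500

Δθ = -2.195796 − -1.570796 = -0.625000
ω = Δθ/dt = -0.625000/2.5 = -0.2500
R = −Δy/(cos θ' − cos θ) = 5.0000
v = R·ω = 5.0000·-0.2500 = -1.2500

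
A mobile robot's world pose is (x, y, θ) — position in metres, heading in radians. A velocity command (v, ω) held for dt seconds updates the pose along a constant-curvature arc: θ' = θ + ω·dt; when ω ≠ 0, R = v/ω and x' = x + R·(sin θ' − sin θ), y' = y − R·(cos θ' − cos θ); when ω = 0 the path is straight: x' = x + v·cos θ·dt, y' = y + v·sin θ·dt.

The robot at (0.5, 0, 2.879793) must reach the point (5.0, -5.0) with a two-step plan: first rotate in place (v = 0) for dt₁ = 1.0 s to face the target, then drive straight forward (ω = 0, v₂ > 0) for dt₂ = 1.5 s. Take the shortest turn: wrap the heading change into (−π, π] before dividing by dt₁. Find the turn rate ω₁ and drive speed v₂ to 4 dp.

heading to target = atan2(-5−0, 5−0.5) = -0.8380
Δθ = wrap(-0.8380 − 2.8798) = 2.5654; ω₁ = Δθ/dt₁ = 2.5654
distance = √((5−0.5)² + (-5−0)²) = 6.7268; v₂ = distance/dt₂ = 4.4845

ω₁ = 2.5654, v₂ = 4.4845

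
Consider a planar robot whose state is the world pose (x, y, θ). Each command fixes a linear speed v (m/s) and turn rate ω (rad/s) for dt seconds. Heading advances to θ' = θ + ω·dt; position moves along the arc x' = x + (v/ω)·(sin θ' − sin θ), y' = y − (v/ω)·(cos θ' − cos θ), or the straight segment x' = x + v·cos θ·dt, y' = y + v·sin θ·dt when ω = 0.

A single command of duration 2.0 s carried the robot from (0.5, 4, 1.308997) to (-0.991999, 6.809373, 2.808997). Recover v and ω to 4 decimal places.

Δθ = 2.808997 − 1.308997 = 1.500000
ω = Δθ/dt = 1.500000/2.0 = 0.7500
R = −Δy/(cos θ' − cos θ) = 2.3333
v = R·ω = 2.3333·0.7500 = 1.7500

v = 1.7500, ω = 0.7500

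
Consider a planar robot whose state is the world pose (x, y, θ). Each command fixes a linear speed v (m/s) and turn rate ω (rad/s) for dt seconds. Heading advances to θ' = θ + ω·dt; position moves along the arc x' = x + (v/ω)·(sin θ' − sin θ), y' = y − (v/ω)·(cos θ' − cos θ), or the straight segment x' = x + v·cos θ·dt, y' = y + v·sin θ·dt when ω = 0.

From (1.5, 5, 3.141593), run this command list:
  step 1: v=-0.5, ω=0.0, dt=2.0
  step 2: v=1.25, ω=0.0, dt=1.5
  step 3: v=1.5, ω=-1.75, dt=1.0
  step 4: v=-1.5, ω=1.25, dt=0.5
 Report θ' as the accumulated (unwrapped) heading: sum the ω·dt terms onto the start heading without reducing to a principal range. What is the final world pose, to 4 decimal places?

(-0.1204, 5.2786, 2.0166)

step 1: θ'=3.1416 (straight) → pose (2.5000, 5.0000, 3.1416)
step 2: θ'=3.1416 (straight) → pose (0.6250, 5.0000, 3.1416)
step 3: θ'=1.3916 (R=-0.8571) → pose (-0.2184, 6.0099, 1.3916)
step 4: θ'=2.0166 (R=-1.2000) → pose (-0.1204, 5.2786, 2.0166)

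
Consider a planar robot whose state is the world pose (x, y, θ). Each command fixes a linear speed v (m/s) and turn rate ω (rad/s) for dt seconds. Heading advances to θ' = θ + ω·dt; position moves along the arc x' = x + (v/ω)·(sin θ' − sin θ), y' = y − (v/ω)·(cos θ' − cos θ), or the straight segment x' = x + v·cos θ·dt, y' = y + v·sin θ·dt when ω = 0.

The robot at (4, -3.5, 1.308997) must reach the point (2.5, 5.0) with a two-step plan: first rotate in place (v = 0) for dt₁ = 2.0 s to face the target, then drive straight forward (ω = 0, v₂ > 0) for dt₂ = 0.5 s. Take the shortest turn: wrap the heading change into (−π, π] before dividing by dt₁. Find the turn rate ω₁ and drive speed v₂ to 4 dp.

ω₁ = 0.2182, v₂ = 17.2627

heading to target = atan2(5−-3.5, 2.5−4) = 1.7455
Δθ = wrap(1.7455 − 1.3090) = 0.4365; ω₁ = Δθ/dt₁ = 0.2182
distance = √((2.5−4)² + (5−-3.5)²) = 8.6313; v₂ = distance/dt₂ = 17.2627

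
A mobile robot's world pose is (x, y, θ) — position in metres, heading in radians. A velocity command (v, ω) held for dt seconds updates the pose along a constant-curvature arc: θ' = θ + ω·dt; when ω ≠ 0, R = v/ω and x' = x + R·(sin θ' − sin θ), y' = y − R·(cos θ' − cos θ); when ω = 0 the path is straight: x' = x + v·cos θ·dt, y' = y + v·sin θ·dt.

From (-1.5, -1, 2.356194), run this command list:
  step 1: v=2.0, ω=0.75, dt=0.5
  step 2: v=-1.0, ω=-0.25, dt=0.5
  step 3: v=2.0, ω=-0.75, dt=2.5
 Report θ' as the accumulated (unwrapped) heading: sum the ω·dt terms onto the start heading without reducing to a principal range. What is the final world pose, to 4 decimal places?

step 1: θ'=2.7312 (R=2.6667) → pose (-2.3217, -0.4404, 2.7312)
step 2: θ'=2.6062 (R=4.0000) → pose (-1.8768, -0.6680, 2.6062)
step 3: θ'=0.7312 (R=-2.6667) → pose (-2.2970, 3.6105, 0.7312)

(-2.2970, 3.6105, 0.7312)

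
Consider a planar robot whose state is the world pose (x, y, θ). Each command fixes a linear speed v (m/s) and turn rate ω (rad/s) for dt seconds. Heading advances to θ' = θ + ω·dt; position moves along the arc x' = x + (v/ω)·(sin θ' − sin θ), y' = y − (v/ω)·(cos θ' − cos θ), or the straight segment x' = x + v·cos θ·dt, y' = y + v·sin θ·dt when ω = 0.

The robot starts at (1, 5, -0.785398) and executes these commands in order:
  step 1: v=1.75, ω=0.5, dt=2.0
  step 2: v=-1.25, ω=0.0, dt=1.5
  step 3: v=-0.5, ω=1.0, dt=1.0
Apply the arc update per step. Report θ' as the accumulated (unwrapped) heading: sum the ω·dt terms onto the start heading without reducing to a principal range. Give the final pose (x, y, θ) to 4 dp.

(2.0261, 3.3417, 1.2146)

step 1: θ'=0.2146 (R=3.5000) → pose (4.2202, 4.0552, 0.2146)
step 2: θ'=0.2146 (straight) → pose (2.3882, 3.6559, 0.2146)
step 3: θ'=1.2146 (R=-0.5000) → pose (2.0261, 3.3417, 1.2146)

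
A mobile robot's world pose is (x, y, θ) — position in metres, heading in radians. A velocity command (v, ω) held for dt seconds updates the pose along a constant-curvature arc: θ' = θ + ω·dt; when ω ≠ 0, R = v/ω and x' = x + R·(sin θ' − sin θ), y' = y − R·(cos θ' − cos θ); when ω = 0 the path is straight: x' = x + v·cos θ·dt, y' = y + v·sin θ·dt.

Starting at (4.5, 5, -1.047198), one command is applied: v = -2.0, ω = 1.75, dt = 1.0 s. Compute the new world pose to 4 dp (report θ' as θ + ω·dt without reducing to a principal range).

θ' = -1.0472 + 1.75·1.0 = 0.7028
R = v/ω = -2.0/1.75 = -1.1429
x' = 4.5 + -1.1429·(sin 0.7028 − sin -1.0472) = 2.7716
y' = 5 − -1.1429·(cos 0.7028 − cos -1.0472) = 5.3006

(2.7716, 5.3006, 0.7028)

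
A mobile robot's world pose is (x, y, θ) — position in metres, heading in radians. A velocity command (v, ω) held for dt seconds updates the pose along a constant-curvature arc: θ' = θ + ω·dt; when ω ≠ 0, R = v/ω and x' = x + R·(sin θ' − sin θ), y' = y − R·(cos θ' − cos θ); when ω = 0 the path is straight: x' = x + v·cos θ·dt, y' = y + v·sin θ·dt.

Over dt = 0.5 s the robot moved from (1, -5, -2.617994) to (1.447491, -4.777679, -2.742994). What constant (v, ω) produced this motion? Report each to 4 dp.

v = -1.0000, ω = -0.2500

Δθ = -2.742994 − -2.617994 = -0.125000
ω = Δθ/dt = -0.125000/0.5 = -0.2500
R = Δx/(sin θ' − sin θ) = 4.0000
v = R·ω = 4.0000·-0.2500 = -1.0000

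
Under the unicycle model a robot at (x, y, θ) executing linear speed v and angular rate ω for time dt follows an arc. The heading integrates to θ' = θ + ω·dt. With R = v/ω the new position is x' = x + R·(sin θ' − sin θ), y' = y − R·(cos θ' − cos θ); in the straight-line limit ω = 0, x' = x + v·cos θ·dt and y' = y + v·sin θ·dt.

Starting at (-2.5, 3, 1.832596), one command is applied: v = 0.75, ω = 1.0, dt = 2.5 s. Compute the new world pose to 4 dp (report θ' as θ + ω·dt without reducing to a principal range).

θ' = 1.8326 + 1.0·2.5 = 4.3326
R = v/ω = 0.75/1.0 = 0.7500
x' = -2.5 + 0.7500·(sin 4.3326 − sin 1.8326) = -3.9210
y' = 3 − 0.7500·(cos 4.3326 − cos 1.8326) = 3.0839

(-3.9210, 3.0839, 4.3326)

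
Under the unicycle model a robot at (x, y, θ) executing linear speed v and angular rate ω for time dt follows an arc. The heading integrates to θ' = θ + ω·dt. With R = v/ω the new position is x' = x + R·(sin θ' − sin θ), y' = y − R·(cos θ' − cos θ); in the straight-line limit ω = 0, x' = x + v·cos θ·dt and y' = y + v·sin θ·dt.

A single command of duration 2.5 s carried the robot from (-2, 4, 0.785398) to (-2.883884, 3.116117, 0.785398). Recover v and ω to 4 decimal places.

v = -0.5000, ω = 0.0000

Δθ = 0.785398 − 0.785398 = 0.000000
ω = Δθ/dt = 0.000000/2.5 = 0.0000
ω = 0 → v = (Δx·cos θ + Δy·sin θ)/dt = -0.5000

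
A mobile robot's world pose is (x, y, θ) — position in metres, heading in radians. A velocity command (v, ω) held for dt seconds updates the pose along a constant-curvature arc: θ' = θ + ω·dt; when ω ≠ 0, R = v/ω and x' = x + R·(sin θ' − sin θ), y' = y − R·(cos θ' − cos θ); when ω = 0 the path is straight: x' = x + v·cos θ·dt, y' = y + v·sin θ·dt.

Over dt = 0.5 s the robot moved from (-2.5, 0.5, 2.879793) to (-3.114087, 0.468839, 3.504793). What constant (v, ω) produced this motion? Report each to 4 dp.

v = 1.2500, ω = 1.2500

Δθ = 3.504793 − 2.879793 = 0.625000
ω = Δθ/dt = 0.625000/0.5 = 1.2500
R = Δx/(sin θ' − sin θ) = 1.0000
v = R·ω = 1.0000·1.2500 = 1.2500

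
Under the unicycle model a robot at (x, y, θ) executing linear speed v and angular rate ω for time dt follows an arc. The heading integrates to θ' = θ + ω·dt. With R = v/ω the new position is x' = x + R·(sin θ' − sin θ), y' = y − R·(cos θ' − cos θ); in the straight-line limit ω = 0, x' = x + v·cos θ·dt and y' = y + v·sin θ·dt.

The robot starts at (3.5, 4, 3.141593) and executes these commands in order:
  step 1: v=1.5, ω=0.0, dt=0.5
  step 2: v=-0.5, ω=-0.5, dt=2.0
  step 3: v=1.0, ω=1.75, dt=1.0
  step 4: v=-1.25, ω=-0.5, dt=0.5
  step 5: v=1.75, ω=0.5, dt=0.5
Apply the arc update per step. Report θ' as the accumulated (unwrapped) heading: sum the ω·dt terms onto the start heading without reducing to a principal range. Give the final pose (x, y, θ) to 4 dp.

step 1: θ'=3.1416 (straight) → pose (2.7500, 4.0000, 3.1416)
step 2: θ'=2.1416 (R=1.0000) → pose (3.5915, 3.5403, 2.1416)
step 3: θ'=3.8916 (R=0.5714) → pose (2.7211, 3.6497, 3.8916)
step 4: θ'=3.6416 (R=2.5000) → pose (3.2267, 4.0144, 3.6416)
step 5: θ'=3.8916 (R=3.5000) → pose (2.5189, 3.5038, 3.8916)

(2.5189, 3.5038, 3.8916)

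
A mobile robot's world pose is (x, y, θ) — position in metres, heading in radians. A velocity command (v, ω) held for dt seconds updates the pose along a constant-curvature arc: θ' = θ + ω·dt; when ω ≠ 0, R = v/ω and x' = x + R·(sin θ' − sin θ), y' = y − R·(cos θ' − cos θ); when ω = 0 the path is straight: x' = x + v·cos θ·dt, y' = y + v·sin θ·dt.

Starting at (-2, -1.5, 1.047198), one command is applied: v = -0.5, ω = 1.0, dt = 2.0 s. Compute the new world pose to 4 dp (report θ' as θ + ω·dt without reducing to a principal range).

(-1.6141, -2.2478, 3.0472)

θ' = 1.0472 + 1.0·2.0 = 3.0472
R = v/ω = -0.5/1.0 = -0.5000
x' = -2 + -0.5000·(sin 3.0472 − sin 1.0472) = -1.6141
y' = -1.5 − -0.5000·(cos 3.0472 − cos 1.0472) = -2.2478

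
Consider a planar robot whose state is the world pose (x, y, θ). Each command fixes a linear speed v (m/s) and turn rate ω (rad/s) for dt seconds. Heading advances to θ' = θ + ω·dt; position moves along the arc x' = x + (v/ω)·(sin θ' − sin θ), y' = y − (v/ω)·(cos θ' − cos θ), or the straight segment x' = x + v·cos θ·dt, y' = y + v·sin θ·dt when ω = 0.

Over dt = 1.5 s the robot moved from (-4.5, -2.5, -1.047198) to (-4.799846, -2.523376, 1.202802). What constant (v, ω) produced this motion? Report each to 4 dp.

Δθ = 1.202802 − -1.047198 = 2.250000
ω = Δθ/dt = 2.250000/1.5 = 1.5000
R = Δx/(sin θ' − sin θ) = -0.1667
v = R·ω = -0.1667·1.5000 = -0.2500

v = -0.2500, ω = 1.5000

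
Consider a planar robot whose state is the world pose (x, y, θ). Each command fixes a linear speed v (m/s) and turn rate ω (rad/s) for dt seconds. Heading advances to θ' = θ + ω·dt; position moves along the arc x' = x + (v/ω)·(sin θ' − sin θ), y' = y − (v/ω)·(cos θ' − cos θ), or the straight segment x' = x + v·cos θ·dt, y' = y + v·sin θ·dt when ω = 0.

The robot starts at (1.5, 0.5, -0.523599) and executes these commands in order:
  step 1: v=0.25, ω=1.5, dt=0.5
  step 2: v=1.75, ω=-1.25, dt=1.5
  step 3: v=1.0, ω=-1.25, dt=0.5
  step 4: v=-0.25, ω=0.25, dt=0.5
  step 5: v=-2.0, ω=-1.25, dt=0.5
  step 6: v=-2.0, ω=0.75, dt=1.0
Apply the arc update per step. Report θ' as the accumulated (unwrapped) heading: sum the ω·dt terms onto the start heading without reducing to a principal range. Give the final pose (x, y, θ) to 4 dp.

(5.4215, 0.5946, -2.0236)

step 1: θ'=0.2264 (R=0.1667) → pose (1.6207, 0.4819, 0.2264)
step 2: θ'=-1.6486 (R=-1.4000) → pose (3.3308, -0.9912, -1.6486)
step 3: θ'=-2.2736 (R=-0.8000) → pose (3.1436, -1.4461, -2.2736)
step 4: θ'=-2.1486 (R=-1.0000) → pose (3.2182, -1.3459, -2.1486)
step 5: θ'=-2.7736 (R=1.6000) → pose (3.9829, -0.7269, -2.7736)
step 6: θ'=-2.0236 (R=-2.6667) → pose (5.4215, 0.5946, -2.0236)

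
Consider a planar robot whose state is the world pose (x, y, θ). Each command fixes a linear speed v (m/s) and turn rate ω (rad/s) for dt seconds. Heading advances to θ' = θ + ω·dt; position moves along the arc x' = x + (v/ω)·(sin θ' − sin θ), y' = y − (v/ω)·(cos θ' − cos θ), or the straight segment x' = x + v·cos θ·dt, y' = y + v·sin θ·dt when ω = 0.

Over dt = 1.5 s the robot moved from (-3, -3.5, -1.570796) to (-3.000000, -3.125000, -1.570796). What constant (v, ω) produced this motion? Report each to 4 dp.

Δθ = -1.570796 − -1.570796 = 0.000000
ω = Δθ/dt = 0.000000/1.5 = 0.0000
ω = 0 → v = (Δx·cos θ + Δy·sin θ)/dt = -0.2500

v = -0.2500, ω = 0.0000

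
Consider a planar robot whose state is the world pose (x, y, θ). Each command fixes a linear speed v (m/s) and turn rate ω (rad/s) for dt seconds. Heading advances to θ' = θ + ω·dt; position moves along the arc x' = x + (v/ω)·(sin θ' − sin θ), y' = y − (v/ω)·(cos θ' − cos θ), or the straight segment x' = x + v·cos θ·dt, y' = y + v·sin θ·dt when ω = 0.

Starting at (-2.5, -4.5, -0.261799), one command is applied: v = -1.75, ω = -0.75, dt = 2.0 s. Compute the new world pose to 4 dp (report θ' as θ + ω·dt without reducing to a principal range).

θ' = -0.2618 + -0.75·2.0 = -1.7618
R = v/ω = -1.75/-0.75 = 2.3333
x' = -2.5 + 2.3333·(sin -1.7618 − sin -0.2618) = -4.1870
y' = -4.5 − 2.3333·(cos -1.7618 − cos -0.2618) = -1.8032

(-4.1870, -1.8032, -1.7618)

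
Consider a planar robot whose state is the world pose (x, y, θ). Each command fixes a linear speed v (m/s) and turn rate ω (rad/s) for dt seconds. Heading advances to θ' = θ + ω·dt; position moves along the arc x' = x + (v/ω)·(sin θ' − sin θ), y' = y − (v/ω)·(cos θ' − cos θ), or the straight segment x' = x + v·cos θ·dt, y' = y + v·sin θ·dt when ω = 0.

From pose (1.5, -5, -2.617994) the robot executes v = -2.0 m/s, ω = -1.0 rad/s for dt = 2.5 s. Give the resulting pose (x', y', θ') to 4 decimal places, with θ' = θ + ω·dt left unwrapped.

θ' = -2.6180 + -1.0·2.5 = -5.1180
R = v/ω = -2.0/-1.0 = 2.0000
x' = 1.5 + 2.0000·(sin -5.1180 − sin -2.6180) = 4.3377
y' = -5 − 2.0000·(cos -5.1180 − cos -2.6180) = -7.5212

(4.3377, -7.5212, -5.1180)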